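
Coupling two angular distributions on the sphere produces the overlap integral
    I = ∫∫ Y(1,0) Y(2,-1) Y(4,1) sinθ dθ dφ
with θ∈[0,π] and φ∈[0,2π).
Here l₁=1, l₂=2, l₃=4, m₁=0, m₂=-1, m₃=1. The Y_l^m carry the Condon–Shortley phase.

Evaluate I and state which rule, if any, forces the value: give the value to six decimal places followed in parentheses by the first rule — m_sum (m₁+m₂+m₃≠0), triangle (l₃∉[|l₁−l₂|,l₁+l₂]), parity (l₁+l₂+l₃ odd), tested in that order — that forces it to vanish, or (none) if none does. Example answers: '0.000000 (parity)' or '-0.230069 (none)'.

0.000000 (triangle)

triangle: need 1≤l₃≤3, have 4; I=0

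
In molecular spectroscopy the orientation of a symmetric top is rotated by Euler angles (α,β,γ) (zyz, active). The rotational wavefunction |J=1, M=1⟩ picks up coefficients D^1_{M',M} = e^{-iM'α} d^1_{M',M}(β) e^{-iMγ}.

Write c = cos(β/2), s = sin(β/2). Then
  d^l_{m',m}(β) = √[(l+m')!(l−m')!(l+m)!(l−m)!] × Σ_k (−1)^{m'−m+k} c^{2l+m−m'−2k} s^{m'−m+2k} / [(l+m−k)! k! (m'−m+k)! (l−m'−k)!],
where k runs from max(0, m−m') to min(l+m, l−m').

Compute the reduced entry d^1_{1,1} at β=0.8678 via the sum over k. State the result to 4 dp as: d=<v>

d^1_{1,1}(β=0.8678) via the finite sum:
c=cos(0.867800/2)=0.907333, s=sin(0.867800/2)=0.420413; N=√[2·1·2·1]=2.000000
k: max(0,(1)−(1))=0 … min(1+(1),1−(1))=0
  k=0: (−1)^0·2.0000/(2)·0.9073^2·0.4204^0 = +0.823253
d^1_{1,1}(0.8678) = +0.823253

d=0.8233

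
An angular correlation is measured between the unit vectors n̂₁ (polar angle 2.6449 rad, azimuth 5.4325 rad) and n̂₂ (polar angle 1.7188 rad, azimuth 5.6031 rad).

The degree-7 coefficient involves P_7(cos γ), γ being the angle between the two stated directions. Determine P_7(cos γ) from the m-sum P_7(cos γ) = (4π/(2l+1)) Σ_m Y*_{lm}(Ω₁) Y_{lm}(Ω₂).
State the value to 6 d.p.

0.323487

Addition theorem: P_7(cos γ) = (4π/15) Σ_m Y*_{lm}(Ω₁) Y_{lm}(Ω₂), m = −7…7:
  m=-7: Y*=+0.002641+0.000900i  Y=+0.022312-0.462467i  product +0.000475-0.001201i
  m=-6: Y*=-0.007353-0.017800i  Y=+0.152562+0.208420i  product +0.002588-0.004248i
  m=-5: Y*=-0.036138+0.073131i  Y=+0.240826+0.063764i  product -0.013366+0.015308i
  m=-4: Y*=+0.226515-0.060537i  Y=-0.256809+0.115069i  product -0.051205+0.041611i
  m=-3: Y*=-0.372314-0.249035i  Y=-0.079053+0.155835i  product +0.068241-0.038333i
  m=-2: Y*=+0.062664+0.477184i  Y=-0.059814-0.279770i  product +0.129753-0.046074i
  m=-1: Y*=+0.034504-0.039331i  Y=-0.112682-0.091138i  product -0.007473+0.001287i
  m=+0: Y*=+0.446810-0.000000i  Y=+0.286712+0.000000i  product +0.128106+0.000000i
  m=+1: Y*=-0.034504-0.039331i  Y=+0.112682-0.091138i  product -0.007473-0.001287i
  m=+2: Y*=+0.062664-0.477184i  Y=-0.059814+0.279770i  product +0.129753+0.046074i
  m=+3: Y*=+0.372314-0.249035i  Y=+0.079053+0.155835i  product +0.068241+0.038333i
  m=+4: Y*=+0.226515+0.060537i  Y=-0.256809-0.115069i  product -0.051205-0.041611i
  m=+5: Y*=+0.036138+0.073131i  Y=-0.240826+0.063764i  product -0.013366-0.015308i
  m=+6: Y*=-0.007353+0.017800i  Y=+0.152562-0.208420i  product +0.002588+0.004248i
  m=+7: Y*=-0.002641+0.000900i  Y=-0.022312-0.462467i  product +0.000475+0.001201i
Accumulated sum +0.386134+0.000000i; after 4π/(2l+1) scaling, +0.323487+0.000000i ⇒ P_7 = 0.323487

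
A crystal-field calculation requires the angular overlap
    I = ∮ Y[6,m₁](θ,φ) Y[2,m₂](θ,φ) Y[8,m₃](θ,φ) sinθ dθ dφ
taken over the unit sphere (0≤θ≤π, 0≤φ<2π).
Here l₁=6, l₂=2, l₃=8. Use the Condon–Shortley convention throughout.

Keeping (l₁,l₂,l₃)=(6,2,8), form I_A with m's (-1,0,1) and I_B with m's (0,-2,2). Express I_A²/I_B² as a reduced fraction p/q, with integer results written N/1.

18/5

Shared (l₁,l₂,l₃)=(6,2,8): N and (l;000)² cancel in I_A²/I_B².
A: Δ = 0!·12!·4!/17! = 1/30940; Racah Σ t=0..0: t=0:+1/2419200 = 1/2419200; ⇒ 3j(6 2 8; -1 0 1)² = 27/1105, sgn -1
B: Δ = 0!·12!·4!/17! = 1/30940; Racah Σ t=0..0: t=0:+1/12441600 = 1/12441600; ⇒ 3j(6 2 8; 0 -2 2)² = 3/442, sgn +1
I_A²/I_B² = (27/1105)/(3/442) = 18/5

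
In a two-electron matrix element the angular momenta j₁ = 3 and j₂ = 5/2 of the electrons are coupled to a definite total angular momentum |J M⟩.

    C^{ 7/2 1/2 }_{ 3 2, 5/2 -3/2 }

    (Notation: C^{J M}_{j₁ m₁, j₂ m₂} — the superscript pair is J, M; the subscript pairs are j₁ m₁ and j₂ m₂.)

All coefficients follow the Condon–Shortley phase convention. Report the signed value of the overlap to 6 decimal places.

triangle: 2!·4!·3!/10! = 288/3628800
(j±m)!: 5!·1!·1!·4!·4!·3! = 414720
prefactor² = (2J+1)·Δ·N² = 9216/35
  k=0: +1/(0!·2!·1!·1!·3!·2!) = 1/24
  k=1: −1/(1!·1!·0!·0!·4!·3!) = -1/144
Σ = 5/144  ⇒  CG² = 9216/35·(5/144)² = 20/63
CG = +√(20/63) = +0.563436

+0.563436  (= +√(20/63))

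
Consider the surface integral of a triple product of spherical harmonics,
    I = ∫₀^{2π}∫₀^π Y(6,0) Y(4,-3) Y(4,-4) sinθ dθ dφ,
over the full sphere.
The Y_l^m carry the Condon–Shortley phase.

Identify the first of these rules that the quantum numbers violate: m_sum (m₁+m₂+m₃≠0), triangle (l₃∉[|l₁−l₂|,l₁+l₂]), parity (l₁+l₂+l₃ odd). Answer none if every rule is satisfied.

m_sum

m₁+m₂+m₃ = 0 − 3 − 4 = -7  ✗
triangle: |6−4|=2 ≤ l₃=4 ≤ 6+4=10
parity: l₁+l₂+l₃ = 14 is even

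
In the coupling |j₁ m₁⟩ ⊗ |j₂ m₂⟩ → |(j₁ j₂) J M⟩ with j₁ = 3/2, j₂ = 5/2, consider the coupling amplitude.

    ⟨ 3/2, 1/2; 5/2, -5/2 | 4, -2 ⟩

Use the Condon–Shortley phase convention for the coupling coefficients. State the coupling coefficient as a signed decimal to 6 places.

j₁+j₂−J=0  J+j₁−j₂=3  J−j₁+j₂=5  j₁+j₂+J+1=9
(j₁±m₁, j₂±m₂, J±M) = (2,1,0,5,2,6)
P² = 43200/7
sum k=0..0:
  [0] +1/240 = 1/240
S = 1/240
C² = P²·S² = 3/28 ; C = +0.327327

+√(3/28) = +0.327327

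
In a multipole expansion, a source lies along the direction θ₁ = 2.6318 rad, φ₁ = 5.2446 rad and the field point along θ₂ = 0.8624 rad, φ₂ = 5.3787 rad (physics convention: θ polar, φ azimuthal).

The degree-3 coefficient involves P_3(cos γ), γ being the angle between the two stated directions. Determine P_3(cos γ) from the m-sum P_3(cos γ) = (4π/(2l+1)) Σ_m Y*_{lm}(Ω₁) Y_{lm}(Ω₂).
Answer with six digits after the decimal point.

0.280753

Expand P_3 via completeness: Σ_{m} conj(Y_{3,m}) at Ω₁ times Y_{3,m} at Ω₂ —
  m=-3: Y*=(-0.048470, -0.001253)  Y=(-0.166230, 0.075862)  product (0.008152, -0.003469)
  m=-2: Y*=(0.103030, 0.185772)  Y=(-0.090469, 0.372634)  product (-0.078546, 0.021586)
  m=-1: Y*=(0.224824, -0.381776)  Y=(0.169369, 0.215409)  product (0.120316, -0.016232)
  m=+0: Y*=(-0.263609, -0.000000)  Y=(-0.214507, 0.000000)  product (0.056546, 0.000000)
  m=+1: Y*=(-0.224824, -0.381776)  Y=(-0.169369, 0.215409)  product (0.120316, 0.016232)
  m=+2: Y*=(0.103030, -0.185772)  Y=(-0.090469, -0.372634)  product (-0.078546, -0.021586)
  m=+3: Y*=(0.048470, -0.001253)  Y=(0.166230, 0.075862)  product (0.008152, 0.003469)
Accumulated sum (0.156391, 0.000000); after 4π/(2l+1) scaling, (0.280753, 0.000000) ⇒ P_3 = 0.280753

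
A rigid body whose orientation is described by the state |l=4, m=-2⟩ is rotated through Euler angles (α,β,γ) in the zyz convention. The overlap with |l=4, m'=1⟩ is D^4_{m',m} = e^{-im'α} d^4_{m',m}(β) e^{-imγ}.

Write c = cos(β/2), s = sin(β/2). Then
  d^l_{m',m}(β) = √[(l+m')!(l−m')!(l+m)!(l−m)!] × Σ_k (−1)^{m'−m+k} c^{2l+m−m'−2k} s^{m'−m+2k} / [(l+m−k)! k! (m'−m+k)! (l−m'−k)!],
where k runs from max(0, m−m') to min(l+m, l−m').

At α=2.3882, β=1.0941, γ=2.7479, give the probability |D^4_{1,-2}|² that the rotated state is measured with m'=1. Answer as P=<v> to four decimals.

D^4_{1,-2}(2.3882,1.0941,2.7479) = e^{-i·1·2.3882}·d^4_{1,-2}(1.0941)·e^{-i·-2·2.7479}. Compute d first:
Half-angle: c=0.854063, s=0.520170. N=√(120·6·2·720)=1018.233765
The bounds max(0,m−m')=0 and min(l+m,l−m')=2 give 3 terms
  k=0: (−1)^3·1018.2338/(72)·0.8541^5·0.5202^3 = -0.904482
  k=1: (−1)^4·1018.2338/(48)·0.8541^3·0.5202^5 = +0.503271
  k=2: (−1)^5·1018.2338/(240)·0.8541^1·0.5202^7 = -0.037337
d^4_{1,-2}(1.0941) = -0.904482 +0.503271 -0.037337 = -0.438548
|D^4_{1,-2}|² = |d^4_{1,-2}(β)|² = (-0.438548)² = 0.192324 (the z-rotation phases have unit modulus)

P=0.1923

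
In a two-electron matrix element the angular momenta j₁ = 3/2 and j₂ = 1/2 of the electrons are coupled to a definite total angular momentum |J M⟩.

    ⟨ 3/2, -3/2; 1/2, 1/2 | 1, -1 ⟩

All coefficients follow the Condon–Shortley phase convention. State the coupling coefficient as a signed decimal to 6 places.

−√(3/4) = -0.866025

√[3·1!2!0!/4! · 0!3!1!0!0!2!] = √(3)
  +(−1)^1/∏(1,0,2,0,0,0)! = -1/2  (running -1/2)
⟨..|..⟩ = √(3)·(-1/2) = -0.866025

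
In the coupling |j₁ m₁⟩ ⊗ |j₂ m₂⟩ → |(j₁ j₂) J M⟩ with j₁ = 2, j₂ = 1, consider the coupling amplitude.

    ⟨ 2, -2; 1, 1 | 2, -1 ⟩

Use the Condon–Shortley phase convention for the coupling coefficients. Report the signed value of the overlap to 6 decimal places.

−√(1/3) ≈ -0.577350

√[5·1!3!1!/6! · 0!4!2!0!1!3!] = √(12)
  +(−1)^1/∏(1,0,3,1,0,0)! = -1/6  (running -1/6)
⟨..|..⟩ = √(12)·(-1/6) = -0.577350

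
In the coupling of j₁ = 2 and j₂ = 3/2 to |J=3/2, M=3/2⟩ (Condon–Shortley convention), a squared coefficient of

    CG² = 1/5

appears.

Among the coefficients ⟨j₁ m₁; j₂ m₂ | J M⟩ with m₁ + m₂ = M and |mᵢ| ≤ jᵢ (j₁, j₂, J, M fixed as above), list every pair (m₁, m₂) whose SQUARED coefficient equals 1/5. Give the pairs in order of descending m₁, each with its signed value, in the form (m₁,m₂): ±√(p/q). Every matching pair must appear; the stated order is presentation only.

(0,3/2): +√(1/5)

Admissible pairs with m₁+m₂ = M = 3/2: (0,3/2), (1,1/2), (2,-1/2)
  (m₁,m₂)=(2,-1/2): CG² = 2/5, CG = +√(2/5)
  (m₁,m₂)=(1,1/2): CG² = 2/5, CG = −√(2/5)
  (m₁,m₂)=(0,3/2): CG² = 1/5, CG = +√(1/5)   ← matches the target
Pairs with CG² = 1/5: (0,3/2): +√(1/5)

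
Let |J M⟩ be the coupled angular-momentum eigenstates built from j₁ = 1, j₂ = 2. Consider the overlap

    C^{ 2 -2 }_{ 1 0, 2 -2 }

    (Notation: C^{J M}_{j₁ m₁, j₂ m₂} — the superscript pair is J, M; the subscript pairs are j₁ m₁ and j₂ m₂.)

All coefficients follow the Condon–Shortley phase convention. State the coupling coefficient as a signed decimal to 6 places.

+√(2/3) ≈ +0.816497

triangle: 1!*1!*3!/6! = 6/720
(j±m)!: 1!*1!*0!*4!*0!*4! = 576
prefactor² = (2J+1)*Δ*N² = 24
  k=0: +1/(0!*1!*1!*0!*0!*3!) = 1/6
Σ = 1/6  ⇒  CG² = 24*(1/6)² = 2/3
CG = +√(2/3) = +0.816497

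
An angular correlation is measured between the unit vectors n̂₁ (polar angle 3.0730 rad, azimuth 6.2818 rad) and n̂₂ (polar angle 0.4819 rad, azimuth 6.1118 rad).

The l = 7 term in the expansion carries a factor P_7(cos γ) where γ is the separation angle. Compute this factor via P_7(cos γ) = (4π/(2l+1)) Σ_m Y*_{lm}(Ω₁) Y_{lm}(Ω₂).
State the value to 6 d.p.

0.395884

Expand P_7 via completeness: Σ_{m} conj(Y_{7,m}) at Ω₁ times Y_{7,m} at Ω₂ —
  term(m=-7) = 0.00000 + 0.00000j   from Y*(Ω₁)=0.00000 - 0.00000j, Y(Ω₂)=0.00083 + 0.00214j
  term(m=-6) = -0.00000 - 0.00000j   from Y*(Ω₁)=-0.00000 + 0.00000j, Y(Ω₂)=0.00848 + 0.01407j
  term(m=-5) = 0.00000 + 0.00000j   from Y*(Ω₁)=0.00001 - 0.00000j, Y(Ω₂)=0.04730 + 0.05461j
  term(m=-4) = -0.00003 - 0.00002j   from Y*(Ω₁)=-0.00016 + 0.00000j, Y(Ω₂)=0.16739 + 0.13691j
  term(m=-3) = 0.00106 + 0.00060j   from Y*(Ω₁)=0.00281 - 0.00001j, Y(Ω₂)=0.37728 + 0.21310j
  term(m=-2) = -0.01631 - 0.00577j   from Y*(Ω₁)=-0.03459 + 0.00010j, Y(Ω₂)=0.47101 + 0.16808j
  term(m=-1) = 0.02769 + 0.00475j   from Y*(Ω₁)=0.27137 - 0.00038j, Y(Ω₂)=0.10201 + 0.01766j
  term(m=+0) = 0.44772 + 0.00000j   from Y*(Ω₁)=-1.02175 + 0.00000j, Y(Ω₂)=-0.43819 + 0.00000j
  term(m=+1) = 0.02769 - 0.00475j   from Y*(Ω₁)=-0.27137 - 0.00038j, Y(Ω₂)=-0.10201 + 0.01766j
  term(m=+2) = -0.01631 + 0.00577j   from Y*(Ω₁)=-0.03459 - 0.00010j, Y(Ω₂)=0.47101 - 0.16808j
  term(m=+3) = 0.00106 - 0.00060j   from Y*(Ω₁)=-0.00281 - 0.00001j, Y(Ω₂)=-0.37728 + 0.21310j
  term(m=+4) = -0.00003 + 0.00002j   from Y*(Ω₁)=-0.00016 - 0.00000j, Y(Ω₂)=0.16739 - 0.13691j
  term(m=+5) = 0.00000 - 0.00000j   from Y*(Ω₁)=-0.00001 - 0.00000j, Y(Ω₂)=-0.04730 + 0.05461j
  term(m=+6) = -0.00000 + 0.00000j   from Y*(Ω₁)=-0.00000 - 0.00000j, Y(Ω₂)=0.00848 - 0.01407j
  term(m=+7) = 0.00000 - 0.00000j   from Y*(Ω₁)=-0.00000 - 0.00000j, Y(Ω₂)=-0.00083 + 0.00214j
Accumulated sum 0.47255 + 0.00000j; after 4π/(2l+1) scaling, 0.39588 + 0.00000j ⇒ P_7 = 0.395884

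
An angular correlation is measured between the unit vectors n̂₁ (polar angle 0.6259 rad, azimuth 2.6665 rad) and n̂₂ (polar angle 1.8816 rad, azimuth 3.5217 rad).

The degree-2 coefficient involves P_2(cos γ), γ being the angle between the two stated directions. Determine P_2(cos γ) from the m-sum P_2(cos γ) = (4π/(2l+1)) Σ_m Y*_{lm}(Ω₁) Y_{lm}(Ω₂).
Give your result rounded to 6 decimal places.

Addition theorem: P_2(cos γ) = (4π/5) Σ_m Y*_{lm}(Ω₁) Y_{lm}(Ω₂), m = −2…2:
  [-2]  conj(Y_{2,-2})(Ω₁) = 0.07709 - 0.10785j ; Y_{2,-2}(Ω₂) = 0.25375 - 0.24128j ; Δ = -0.00646 - 0.04597j
  [-1]  conj(Y_{2,-1})(Ω₁) = -0.32617 + 0.16778j ; Y_{2,-1}(Ω₂) = 0.20889 - 0.08346j ; Δ = -0.05413 + 0.06227j
  [+0]  conj(Y_{2,0})(Ω₁) = 0.30606 + 0.00000j ; Y_{2,0}(Ω₂) = -0.22690 + 0.00000j ; Δ = -0.06944 + 0.00000j
  [+1]  conj(Y_{2,1})(Ω₁) = 0.32617 + 0.16778j ; Y_{2,1}(Ω₂) = -0.20889 - 0.08346j ; Δ = -0.05413 - 0.06227j
  [+2]  conj(Y_{2,2})(Ω₁) = 0.07709 + 0.10785j ; Y_{2,2}(Ω₂) = 0.25375 + 0.24128j ; Δ = -0.00646 + 0.04597j
Total Σ_m = -0.19062 + 0.00000j. Multiply by 2.513274: -0.47909 + 0.00000j. P_2(cos γ) = -0.479087

-0.479087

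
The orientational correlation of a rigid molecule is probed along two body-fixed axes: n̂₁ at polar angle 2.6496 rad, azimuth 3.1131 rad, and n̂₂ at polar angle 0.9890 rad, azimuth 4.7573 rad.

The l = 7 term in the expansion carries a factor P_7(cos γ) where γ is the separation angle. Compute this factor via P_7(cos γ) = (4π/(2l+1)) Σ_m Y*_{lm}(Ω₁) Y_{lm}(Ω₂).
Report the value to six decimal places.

-0.248095

Term-by-term m-sum for l=7 (normalisation 4π/15 = 0.837758):
  m=-7: (-0.00257 + 0.00052j) × (-0.04394 - 0.13512j) = 0.00018 + 0.00032j  (running Σ = 0.00018 + 0.00032j)
  m=-6: (-0.01806 + 0.00312j) × (-0.33706 + 0.09309j) = 0.00580 - 0.00273j  (running Σ = 0.00598 - 0.00241j)
  m=-5: (-0.07774 + 0.01115j) × (0.09731 + 0.42603j) = -0.01231 - 0.03203j  (running Σ = -0.00634 - 0.03444j)
  m=-4: (-0.22716 + 0.02600j) × (0.17897 - 0.03250j) = -0.03981 + 0.01204j  (running Σ = -0.04615 - 0.02240j)
  m=-3: (-0.44186 + 0.03786j) × (0.03372 + 0.24872j) = -0.02431 - 0.10862j  (running Σ = -0.07046 - 0.13103j)
  m=-2: (-0.48685 + 0.02777j) × (0.30946 - 0.02787j) = -0.14989 + 0.02216j  (running Σ = -0.22035 - 0.10886j)
  m=-1: (-0.06850 + 0.00195j) × (0.00585 + 0.13015j) = -0.00065 - 0.00890j  (running Σ = -0.22100 - 0.11777j)
  m=0: (0.44468 + 0.00000j) × (0.32802 + 0.00000j) = 0.14586 + 0.00000j  (running Σ = -0.07514 - 0.11777j)
  m=1: (0.06850 + 0.00195j) × (-0.00585 + 0.13015j) = -0.00065 + 0.00890j  (running Σ = -0.07579 - 0.10886j)
  m=2: (-0.48685 - 0.02777j) × (0.30946 + 0.02787j) = -0.14989 - 0.02216j  (running Σ = -0.22568 - 0.13103j)
  m=3: (0.44186 + 0.03786j) × (-0.03372 + 0.24872j) = -0.02431 + 0.10862j  (running Σ = -0.25000 - 0.02240j)
  m=4: (-0.22716 - 0.02600j) × (0.17897 + 0.03250j) = -0.03981 - 0.01204j  (running Σ = -0.28981 - 0.03444j)
  m=5: (0.07774 + 0.01115j) × (-0.09731 + 0.42603j) = -0.01231 + 0.03203j  (running Σ = -0.30212 - 0.00241j)
  m=6: (-0.01806 - 0.00312j) × (-0.33706 - 0.09309j) = 0.00580 + 0.00273j  (running Σ = -0.29632 + 0.00032j)
  m=7: (0.00257 + 0.00052j) × (0.04394 - 0.13512j) = 0.00018 - 0.00032j  (running Σ = -0.29614 + 0.00000j)
Total Σ_m = -0.29614 + 0.00000j. Multiply by 0.837758: -0.24809 + 0.00000j. P_7(cos γ) = -0.248095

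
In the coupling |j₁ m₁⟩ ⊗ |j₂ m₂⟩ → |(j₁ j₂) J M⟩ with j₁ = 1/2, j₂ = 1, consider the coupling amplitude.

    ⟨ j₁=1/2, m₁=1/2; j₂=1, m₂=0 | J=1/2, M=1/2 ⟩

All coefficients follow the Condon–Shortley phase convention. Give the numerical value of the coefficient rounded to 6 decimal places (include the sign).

+√(1/3) ≈ +0.577350

j₁+j₂−J=1  J+j₁−j₂=0  J−j₁+j₂=1  j₁+j₂+J+1=3
(j₁±m₁, j₂±m₂, J±M) = (1,0,1,1,1,0)
P² = 1/3
sum k=0..0:
  [0] +1/1 = 1
S = 1
C² = P²·S² = 1/3 ; C = +0.577350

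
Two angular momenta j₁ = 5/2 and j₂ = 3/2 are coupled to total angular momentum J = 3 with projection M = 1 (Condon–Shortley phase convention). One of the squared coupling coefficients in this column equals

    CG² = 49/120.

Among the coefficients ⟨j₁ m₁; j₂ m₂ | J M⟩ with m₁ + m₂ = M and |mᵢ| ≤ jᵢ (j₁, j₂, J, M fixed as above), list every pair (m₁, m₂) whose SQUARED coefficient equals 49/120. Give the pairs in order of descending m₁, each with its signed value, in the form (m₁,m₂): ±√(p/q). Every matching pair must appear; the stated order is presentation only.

(3/2,-1/2): +√(49/120)

Admissible pairs with m₁+m₂ = M = 1: (-1/2,3/2), (1/2,1/2), (3/2,-1/2), (5/2,-3/2)
  (m₁,m₂)=(5/2,-3/2): CG² = 1/8, CG = +√(1/8)
  (m₁,m₂)=(3/2,-1/2): CG² = 49/120, CG = +√(49/120)   ← matches the target
  (m₁,m₂)=(1/2,1/2): CG² = 1/60, CG = −√(1/60)
  (m₁,m₂)=(-1/2,3/2): CG² = 9/20, CG = −√(9/20)
Pairs with CG² = 49/120: (3/2,-1/2): +√(49/120)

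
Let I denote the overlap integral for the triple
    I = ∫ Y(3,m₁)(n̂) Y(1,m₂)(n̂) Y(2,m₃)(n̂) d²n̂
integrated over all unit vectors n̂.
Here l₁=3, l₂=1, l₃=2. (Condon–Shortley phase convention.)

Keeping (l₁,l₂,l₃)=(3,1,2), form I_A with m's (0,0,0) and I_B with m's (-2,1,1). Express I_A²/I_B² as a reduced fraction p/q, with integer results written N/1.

9/10

Shared (l₁,l₂,l₃)=(3,1,2): N and (l;000)² cancel in I_A²/I_B².
A: Δ = 2!·4!·0!/7! = 1/105; Racah Σ t=1..1: t=1:−1/4 = -1/4; ⇒ 3j(3 1 2; 0 0 0)² = 3/35, sgn -1
B: Δ = 2!·4!·0!/7! = 1/105; Racah Σ t=2..2: t=2:+1/12 = 1/12; ⇒ 3j(3 1 2; -2 1 1)² = 2/21, sgn -1
I_A²/I_B² = (3/35)/(2/21) = 9/10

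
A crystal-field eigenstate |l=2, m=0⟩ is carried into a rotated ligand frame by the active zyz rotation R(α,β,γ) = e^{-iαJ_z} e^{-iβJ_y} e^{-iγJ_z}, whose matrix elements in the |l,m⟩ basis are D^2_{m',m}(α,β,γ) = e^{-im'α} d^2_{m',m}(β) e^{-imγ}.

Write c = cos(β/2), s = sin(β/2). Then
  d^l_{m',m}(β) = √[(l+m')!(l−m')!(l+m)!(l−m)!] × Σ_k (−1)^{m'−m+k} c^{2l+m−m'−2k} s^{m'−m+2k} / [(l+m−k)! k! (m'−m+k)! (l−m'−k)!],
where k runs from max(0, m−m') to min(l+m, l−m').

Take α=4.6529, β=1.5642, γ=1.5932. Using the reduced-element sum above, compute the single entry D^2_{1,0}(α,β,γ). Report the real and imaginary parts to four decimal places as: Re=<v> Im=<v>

Split into d^2_{1,0}(β=1.5642) × two z-phases.
With c≡cos(β/2)=0.709435 and s≡sin(β/2)=0.704771, N=[6·1·2·2]^{1/2}=4.898979
Admissible k: 0..1 (factorial args all ≥0)
  k=0: (−1)^1·4.8990/(2)·0.7094^3·0.7048^1 = -0.616398
  k=1: (−1)^2·4.8990/(2)·0.7094^1·0.7048^3 = +0.608320
d^2_{1,0}(1.5642) = -0.616398 +0.608320 = -0.008079
Phases: e^{-i·(1)·4.6529}=-0.059454+0.998231i, e^{-i·(0)·1.5932}=+1.000000+0.000000i ⇒ D=+0.000480-0.008064i

Re=0.0005 Im=-0.0081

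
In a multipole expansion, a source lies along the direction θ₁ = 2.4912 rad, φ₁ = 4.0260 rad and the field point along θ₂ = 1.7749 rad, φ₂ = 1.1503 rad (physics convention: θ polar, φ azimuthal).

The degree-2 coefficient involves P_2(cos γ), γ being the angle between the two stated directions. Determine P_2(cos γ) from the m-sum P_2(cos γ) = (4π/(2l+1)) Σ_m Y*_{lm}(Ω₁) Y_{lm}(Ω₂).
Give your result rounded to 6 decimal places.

Term-by-term m-sum for l=2 (normalisation 4π/5 = 2.513274):
  [-2]  conj(Y_{2,-2})(Ω₁) = (-0.027860, 0.138852) ; Y_{2,-2}(Ω₂) = (-0.246958, -0.276065) ; Δ = (0.045212, -0.026599)
  [-1]  conj(Y_{2,-1})(Ω₁) = (0.235931, 0.287972) ; Y_{2,-1}(Ω₂) = (-0.062594, 0.139979) ; Δ = (-0.055078, 0.015000)
  [+0]  conj(Y_{2,0})(Ω₁) = (0.283888, -0.000000) ; Y_{2,0}(Ω₂) = (-0.276520, 0.000000) ; Δ = (-0.078501, 0.000000)
  [+1]  conj(Y_{2,1})(Ω₁) = (-0.235931, 0.287972) ; Y_{2,1}(Ω₂) = (0.062594, 0.139979) ; Δ = (-0.055078, -0.015000)
  [+2]  conj(Y_{2,2})(Ω₁) = (-0.027860, -0.138852) ; Y_{2,2}(Ω₂) = (-0.246958, 0.276065) ; Δ = (0.045212, 0.026599)
Σ over m = (-0.098232, 0.000000); ×(4π/5) → (-0.246884, 0.000000). Real part: -0.246884

-0.246884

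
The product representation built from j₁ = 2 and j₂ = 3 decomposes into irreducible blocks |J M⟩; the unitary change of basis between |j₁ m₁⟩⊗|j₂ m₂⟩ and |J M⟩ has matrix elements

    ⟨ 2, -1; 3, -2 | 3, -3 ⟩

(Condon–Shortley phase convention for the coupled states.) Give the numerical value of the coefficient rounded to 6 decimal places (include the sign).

triangle: 2!×2!×4!/9! = 96/362880
(j±m)!: 1!×3!×1!×5!×0!×6! = 518400
prefactor² = (2J+1)×Δ×N² = 960
  k=1: −1/(1!×1!×2!×0!×0!×4!) = -1/48
Σ = -1/48  ⇒  CG² = 960×(-1/48)² = 5/12
CG = −√(5/12) = -0.645497

-0.645497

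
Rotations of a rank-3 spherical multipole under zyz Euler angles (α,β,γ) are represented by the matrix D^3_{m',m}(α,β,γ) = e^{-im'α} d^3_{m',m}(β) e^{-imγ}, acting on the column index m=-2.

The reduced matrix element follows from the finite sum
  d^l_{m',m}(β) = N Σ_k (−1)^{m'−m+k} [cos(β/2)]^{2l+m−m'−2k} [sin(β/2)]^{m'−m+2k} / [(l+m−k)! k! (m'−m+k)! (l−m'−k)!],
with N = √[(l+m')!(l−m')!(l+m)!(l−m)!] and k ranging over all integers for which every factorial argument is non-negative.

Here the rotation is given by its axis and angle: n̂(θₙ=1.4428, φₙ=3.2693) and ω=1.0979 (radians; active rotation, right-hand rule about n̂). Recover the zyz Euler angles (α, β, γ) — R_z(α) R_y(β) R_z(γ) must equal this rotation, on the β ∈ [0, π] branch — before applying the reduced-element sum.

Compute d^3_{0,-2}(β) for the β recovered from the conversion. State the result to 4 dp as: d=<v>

Axis–angle → zyz. n̂ = (sinθₙcosφₙ, sinθₙsinφₙ, cosθₙ) = (-0.983743, -0.126319, +0.127647), ω = 1.0979.
R = I cosω + sinω [n̂]ₓ + (1−cosω) n̂n̂ᵀ gives
  R = [+0.982439, -0.045972, -0.180834; +0.181305, +0.464155, +0.867000; +0.044077, -0.884560, +0.464339]
β = atan2(√(R₁₃²+R₂₃²), R₃₃) = 1.087908; α = atan2(R₂₃, R₁₃) mod 2π = 1.776422; γ = atan2(R₃₂, −R₃₁) mod 2π = 4.662600
d^3_{0,-2}(β=1.0879) via the finite sum:
Half-angle: c=0.855669, s=0.517523. N=√(6·6·1·120)=65.726707
k∈{0,1} keeps every argument non-negative
  k=0: (−1)^2·65.7267/(12)·0.8557^4·0.5175^2 = +0.786401
  k=1: (−1)^3·65.7267/(12)·0.8557^2·0.5175^4 = -0.287668
d^3_{0,-2}(1.0879) = +0.786401 -0.287668 = +0.498732

d=0.4987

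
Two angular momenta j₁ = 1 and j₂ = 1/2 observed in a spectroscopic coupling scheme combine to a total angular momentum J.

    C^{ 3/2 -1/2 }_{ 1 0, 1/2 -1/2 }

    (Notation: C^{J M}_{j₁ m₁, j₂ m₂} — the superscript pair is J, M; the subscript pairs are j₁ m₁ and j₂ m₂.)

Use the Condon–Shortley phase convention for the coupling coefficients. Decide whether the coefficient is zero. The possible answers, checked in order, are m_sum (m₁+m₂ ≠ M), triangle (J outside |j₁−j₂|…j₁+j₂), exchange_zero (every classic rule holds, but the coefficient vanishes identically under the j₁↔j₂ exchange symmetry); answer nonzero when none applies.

nonzero

m-sum: m₁+m₂ = 0+(-1/2) = -1/2, M = -1/2  ✓
triangle: |j₁−j₂| = 1/2 ≤ J = 3/2 ≤ j₁+j₂ = 3/2  ✓
exchange: j₁≠j₂ or m₁≠m₂ — the exchange symmetry imposes no constraint here
value check: CG = +√(2/3) = +0.816497 ≠ 0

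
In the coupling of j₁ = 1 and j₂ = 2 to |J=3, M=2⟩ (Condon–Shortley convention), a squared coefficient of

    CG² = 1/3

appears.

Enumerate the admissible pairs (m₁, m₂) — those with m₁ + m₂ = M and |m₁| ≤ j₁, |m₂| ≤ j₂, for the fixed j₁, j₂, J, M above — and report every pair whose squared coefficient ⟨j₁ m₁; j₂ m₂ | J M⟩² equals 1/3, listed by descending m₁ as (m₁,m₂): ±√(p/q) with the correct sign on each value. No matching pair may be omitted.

Admissible pairs with m₁+m₂ = M = 2: (0,2), (1,1)
  (m₁,m₂)=(1,1): CG² = 2/3, CG = +√(2/3)
  (m₁,m₂)=(0,2): CG² = 1/3, CG = +√(1/3)   ← matches the target
Pairs with CG² = 1/3: (0,2): +√(1/3)

(0,2): +√(1/3)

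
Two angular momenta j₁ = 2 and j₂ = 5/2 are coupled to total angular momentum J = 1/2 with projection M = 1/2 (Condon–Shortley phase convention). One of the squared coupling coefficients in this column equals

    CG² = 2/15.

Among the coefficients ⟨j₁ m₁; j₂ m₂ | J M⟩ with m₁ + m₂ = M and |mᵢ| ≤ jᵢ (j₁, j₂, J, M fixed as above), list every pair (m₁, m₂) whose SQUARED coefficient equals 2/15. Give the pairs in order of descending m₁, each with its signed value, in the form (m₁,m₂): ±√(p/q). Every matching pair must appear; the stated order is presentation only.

Admissible pairs with m₁+m₂ = M = 1/2: (-2,5/2), (-1,3/2), (0,1/2), (1,-1/2), (2,-3/2)
  (m₁,m₂)=(2,-3/2): CG² = 1/15, CG = +√(1/15)
  (m₁,m₂)=(1,-1/2): CG² = 2/15, CG = −√(2/15)   ← matches the target
  (m₁,m₂)=(0,1/2): CG² = 1/5, CG = +√(1/5)
  (m₁,m₂)=(-1,3/2): CG² = 4/15, CG = −√(4/15)
  (m₁,m₂)=(-2,5/2): CG² = 1/3, CG = +√(1/3)
Pairs with CG² = 2/15: (1,-1/2): −√(2/15)

(1,-1/2): −√(2/15)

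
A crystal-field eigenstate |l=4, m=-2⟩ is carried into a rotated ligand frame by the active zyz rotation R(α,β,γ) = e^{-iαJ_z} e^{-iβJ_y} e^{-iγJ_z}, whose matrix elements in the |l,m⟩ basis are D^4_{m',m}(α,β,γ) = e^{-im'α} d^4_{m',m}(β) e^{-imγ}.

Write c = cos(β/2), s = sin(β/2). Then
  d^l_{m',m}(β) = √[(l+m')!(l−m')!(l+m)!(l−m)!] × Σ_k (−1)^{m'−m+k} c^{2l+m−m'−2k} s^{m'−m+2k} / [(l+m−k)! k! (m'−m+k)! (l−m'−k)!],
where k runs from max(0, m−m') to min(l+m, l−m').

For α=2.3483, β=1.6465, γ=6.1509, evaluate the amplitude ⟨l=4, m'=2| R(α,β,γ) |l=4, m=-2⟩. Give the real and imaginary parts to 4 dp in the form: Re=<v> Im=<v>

First d^4_{2,-2}(β=1.6465), then the phase factors e^{-i(2)α} and e^{-i(-2)γ}:
Half-angle: c=0.679841, s=0.733359. N=√(720·2·2·720)=1440.000000
k: max(0,(-2)−(2))=0 … min(4+(-2),4−(2))=2
  k=0: (−1)^4·1440.0000/(96)·0.6798^4·0.7334^4 = +0.926805
  k=1: (−1)^5·1440.0000/(120)·0.6798^2·0.7334^6 = -0.862774
  k=2: (−1)^6·1440.0000/(1440)·0.6798^0·0.7334^8 = +0.083663
d^4_{2,-2}(1.6465) = +0.926805 -0.862774 +0.083663 = +0.147695
Phases: e^{-i·(2)·2.3483}=-0.015788+0.999875i, e^{-i·(-2)·6.1509}=+0.965205-0.261495i ⇒ D=+0.036366+0.143148i

Re=0.0364 Im=0.1431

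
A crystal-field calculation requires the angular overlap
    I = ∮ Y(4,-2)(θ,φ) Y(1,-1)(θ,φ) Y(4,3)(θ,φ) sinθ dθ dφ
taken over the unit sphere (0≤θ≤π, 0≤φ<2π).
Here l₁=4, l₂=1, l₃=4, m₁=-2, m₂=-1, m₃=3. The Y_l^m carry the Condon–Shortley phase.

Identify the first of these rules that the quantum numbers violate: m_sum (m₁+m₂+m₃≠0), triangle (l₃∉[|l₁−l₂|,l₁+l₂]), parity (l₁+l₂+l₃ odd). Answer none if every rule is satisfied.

parity

azimuthal sum: -2 − 1 + 3 = 0  ✓
3 ≤ 4 ≤ 5 (triangle on l)  ✓
L = 4 + 1 + 4 = 9 (odd)  ✗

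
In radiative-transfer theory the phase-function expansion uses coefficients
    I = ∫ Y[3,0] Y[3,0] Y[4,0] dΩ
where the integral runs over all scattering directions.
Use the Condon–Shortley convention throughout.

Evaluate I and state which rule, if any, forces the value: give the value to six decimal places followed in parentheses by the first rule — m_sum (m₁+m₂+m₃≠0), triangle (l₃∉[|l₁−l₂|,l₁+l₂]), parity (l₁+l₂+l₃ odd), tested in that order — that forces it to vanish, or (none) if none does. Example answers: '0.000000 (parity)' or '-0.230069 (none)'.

Rules hold: Σm=0, L=10 even, 0≤4≤6.
N = 7·7·9 = 441
Δ = 2!·4!·4!/11! = 1/34650
Racah Σ t=0..2: t=0:+1/72 t=1:−1/16 t=2:+1/72 = -5/144
⇒ 3j(3 3 4; 0 0 0)² = 2/77, sgn -1
(m-triple is (0,0,0) — same symbol as above.)
4πI² = N·(3j₀)²·(3jₘ)² = 36/121
I = +1·√(0.297521/4π) = 0.15386989
No selection rule forces the value: the integral is nonzero (none).

0.153870 (none)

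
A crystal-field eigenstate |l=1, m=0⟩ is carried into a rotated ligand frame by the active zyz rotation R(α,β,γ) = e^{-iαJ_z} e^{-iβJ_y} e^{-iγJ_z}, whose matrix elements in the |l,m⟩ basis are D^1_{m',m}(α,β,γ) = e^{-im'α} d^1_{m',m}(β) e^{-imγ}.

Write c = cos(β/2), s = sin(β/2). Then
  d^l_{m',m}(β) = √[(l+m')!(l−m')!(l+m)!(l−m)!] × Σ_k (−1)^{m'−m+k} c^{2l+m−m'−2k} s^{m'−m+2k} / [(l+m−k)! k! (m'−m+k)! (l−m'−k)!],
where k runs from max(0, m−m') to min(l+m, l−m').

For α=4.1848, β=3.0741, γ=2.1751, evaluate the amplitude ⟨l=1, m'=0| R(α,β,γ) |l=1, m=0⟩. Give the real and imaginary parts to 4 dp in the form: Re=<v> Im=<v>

D^1_{0,0}(4.1848,3.0741,2.1751) = e^{-i·0·4.1848}·d^1_{0,0}(3.0741)·e^{-i·0·2.1751}. Compute d first:
Half-angle: c=0.033740, s=0.999431. N=√(1·1·1·1)=1.000000
k: max(0,(0)−(0))=0 … min(1+(0),1−(0))=1
  k=0: (−1)^0·1.0000/(1)·0.0337^2·0.9994^0 = +0.001138
  k=1: (−1)^1·1.0000/(1)·0.0337^0·0.9994^2 = -0.998862
d^1_{0,0}(3.0741) = +0.001138 -0.998862 = -0.997723
D = (+1.000000+0.000000i)·(-0.997723)·(+1.000000+0.000000i) = -0.997723+0.000000i

Re=-0.9977 Im=0.0000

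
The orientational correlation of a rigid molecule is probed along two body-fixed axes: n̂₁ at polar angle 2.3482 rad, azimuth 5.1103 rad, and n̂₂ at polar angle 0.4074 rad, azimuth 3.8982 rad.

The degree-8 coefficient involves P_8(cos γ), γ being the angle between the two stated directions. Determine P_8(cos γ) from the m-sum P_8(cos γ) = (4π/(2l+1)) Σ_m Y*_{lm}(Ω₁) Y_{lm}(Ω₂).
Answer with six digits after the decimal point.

0.057897

Addition theorem: P_8(cos γ) = (4π/17) Σ_m Y*_{lm}(Ω₁) Y_{lm}(Ω₂), m = −8…8:
  m=-8: (-0.03429 - 0.00143j) × (0.00030 + 0.00007j) = -0.00001 - 0.00000j  (running Σ = -0.00001 - 0.00000j)
  m=-7: (0.04712 + 0.12664j) × (-0.00160 - 0.00242j) = 0.00023 - 0.00032j  (running Σ = 0.00022 - 0.00032j)
  m=-6: (0.22947 - 0.21555j) × (-0.00292 + 0.01671j) = 0.00293 + 0.00446j  (running Σ = 0.00315 + 0.00414j)
  m=-5: (-0.41980 - 0.18685j) × (0.05634 - 0.04208j) = -0.03152 + 0.00714j  (running Σ = -0.02836 + 0.01128j)
  m=-4: (-0.00717 + 0.34409j) × (-0.20934 - 0.02422j) = 0.00983 - 0.07186j  (running Σ = -0.01853 - 0.06058j)
  m=-3: (-0.07248 + 0.02870j) × (0.28241 + 0.33595j) = -0.03011 - 0.01624j  (running Σ = -0.04864 - 0.07682j)
  m=-2: (0.26925 + 0.27492j) × (0.03166 - 0.54926j) = 0.15953 - 0.13919j  (running Σ = 0.11089 - 0.21601j)
  m=-1: (0.04083 - 0.09713j) × (-0.13334 + 0.12587j) = 0.00678 + 0.01809j  (running Σ = 0.11767 - 0.19792j)
  m=0: (0.35499 + 0.00000j) × (-0.44233 + 0.00000j) = -0.15702 + 0.00000j  (running Σ = -0.03935 - 0.19792j)
  m=1: (-0.04083 - 0.09713j) × (0.13334 + 0.12587j) = 0.00678 - 0.01809j  (running Σ = -0.03257 - 0.21601j)
  m=2: (0.26925 - 0.27492j) × (0.03166 + 0.54926j) = 0.15953 + 0.13919j  (running Σ = 0.12696 - 0.07682j)
  m=3: (0.07248 + 0.02870j) × (-0.28241 + 0.33595j) = -0.03011 + 0.01624j  (running Σ = 0.09685 - 0.06058j)
  m=4: (-0.00717 - 0.34409j) × (-0.20934 + 0.02422j) = 0.00983 + 0.07186j  (running Σ = 0.10669 + 0.01128j)
  m=5: (0.41980 - 0.18685j) × (-0.05634 - 0.04208j) = -0.03152 - 0.00714j  (running Σ = 0.07517 + 0.00414j)
  m=6: (0.22947 + 0.21555j) × (-0.00292 - 0.01671j) = 0.00293 - 0.00446j  (running Σ = 0.07810 - 0.00032j)
  m=7: (-0.04712 + 0.12664j) × (0.00160 - 0.00242j) = 0.00023 + 0.00032j  (running Σ = 0.07833 - 0.00000j)
  m=8: (-0.03429 + 0.00143j) × (0.00030 - 0.00007j) = -0.00001 + 0.00000j  (running Σ = 0.07832 + 0.00000j)
Total Σ_m = 0.07832 + 0.00000j. Multiply by 0.739198: 0.05790 + 0.00000j. P_8(cos γ) = 0.057897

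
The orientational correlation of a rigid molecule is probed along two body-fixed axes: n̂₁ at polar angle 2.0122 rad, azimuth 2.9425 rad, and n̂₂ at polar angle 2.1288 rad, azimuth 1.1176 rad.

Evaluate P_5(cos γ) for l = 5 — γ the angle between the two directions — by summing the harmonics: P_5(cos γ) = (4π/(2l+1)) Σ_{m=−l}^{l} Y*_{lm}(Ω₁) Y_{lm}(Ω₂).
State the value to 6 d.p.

0.062292

Summing Y*_{l m}(θ₁,φ₁)·Y_{l m}(θ₂,φ₂) over m ∈ [−5, 5]; prefactor 4π/(2·5+1) = 1.142397:
  term(m=-5) = -0.05463 + 0.01691j   from Y*(Ω₁)=-0.15260 + 0.23530j, Y(Ω₂)=0.15658 + 0.13061j
  term(m=-4) = 0.08878 + 0.14339j   from Y*(Ω₁)=-0.29303 + 0.29954j, Y(Ω₂)=0.09644 - 0.39074j
  term(m=-3) = 0.03650 - 0.03823j   from Y*(Ω₁)=-0.13586 + 0.09240j, Y(Ω₂)=-0.31455 + 0.06744j
  term(m=-2) = -0.02401 - 0.01337j   from Y*(Ω₁)=0.24686 - 0.10384j, Y(Ω₂)=-0.06327 - 0.08079j
  term(m=-1) = -0.02157 + 0.08304j   from Y*(Ω₁)=0.24288 - 0.04900j, Y(Ω₂)=-0.15161 + 0.31130j
  term(m=+0) = 0.00437 + 0.00000j   from Y*(Ω₁)=-0.21598 + 0.00000j, Y(Ω₂)=-0.02022 + 0.00000j
  term(m=+1) = -0.02157 - 0.08304j   from Y*(Ω₁)=-0.24288 - 0.04900j, Y(Ω₂)=0.15161 + 0.31130j
  term(m=+2) = -0.02401 + 0.01337j   from Y*(Ω₁)=0.24686 + 0.10384j, Y(Ω₂)=-0.06327 + 0.08079j
  term(m=+3) = 0.03650 + 0.03823j   from Y*(Ω₁)=0.13586 + 0.09240j, Y(Ω₂)=0.31455 + 0.06744j
  term(m=+4) = 0.08878 - 0.14339j   from Y*(Ω₁)=-0.29303 - 0.29954j, Y(Ω₂)=0.09644 + 0.39074j
  term(m=+5) = -0.05463 - 0.01691j   from Y*(Ω₁)=0.15260 + 0.23530j, Y(Ω₂)=-0.15658 + 0.13061j
Total Σ_m = 0.05453 + 0.00000j. Multiply by 1.142397: 0.06229 + 0.00000j. P_5(cos γ) = 0.062292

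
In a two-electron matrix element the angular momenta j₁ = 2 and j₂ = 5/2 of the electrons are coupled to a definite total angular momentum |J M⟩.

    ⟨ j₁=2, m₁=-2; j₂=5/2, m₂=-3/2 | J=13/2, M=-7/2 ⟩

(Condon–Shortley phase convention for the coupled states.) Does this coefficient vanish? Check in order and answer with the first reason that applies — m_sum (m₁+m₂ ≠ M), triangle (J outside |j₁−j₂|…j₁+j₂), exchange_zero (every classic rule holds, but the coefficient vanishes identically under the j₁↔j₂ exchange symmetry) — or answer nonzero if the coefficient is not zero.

m-sum: m₁+m₂ = -2+(-3/2) = -7/2, M = -7/2  ✓
triangle: need |j₁−j₂| ≤ J ≤ j₁+j₂, i.e. J ∈ [1/2, 9/2]; J = 13/2 is outside ✗ ⇒ coefficient is 0

triangle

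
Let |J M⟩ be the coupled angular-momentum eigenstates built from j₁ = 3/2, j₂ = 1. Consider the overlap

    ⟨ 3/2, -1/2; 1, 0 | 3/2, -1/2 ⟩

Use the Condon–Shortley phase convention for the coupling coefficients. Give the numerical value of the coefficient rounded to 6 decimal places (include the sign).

−√(1/15) = -0.258199

triangle: 1!×2!×1!/5! = 2/120
(j±m)!: 1!×2!×1!×1!×1!×2! = 4
prefactor² = (2J+1)×Δ×N² = 4/15
  k=0: +1/(0!×1!×2!×1!×0!×0!) = 1/2
  k=1: −1/(1!×0!×1!×0!×1!×1!) = -1
Σ = -1/2  ⇒  CG² = 4/15×(-1/2)² = 1/15
CG = −√(1/15) = -0.258199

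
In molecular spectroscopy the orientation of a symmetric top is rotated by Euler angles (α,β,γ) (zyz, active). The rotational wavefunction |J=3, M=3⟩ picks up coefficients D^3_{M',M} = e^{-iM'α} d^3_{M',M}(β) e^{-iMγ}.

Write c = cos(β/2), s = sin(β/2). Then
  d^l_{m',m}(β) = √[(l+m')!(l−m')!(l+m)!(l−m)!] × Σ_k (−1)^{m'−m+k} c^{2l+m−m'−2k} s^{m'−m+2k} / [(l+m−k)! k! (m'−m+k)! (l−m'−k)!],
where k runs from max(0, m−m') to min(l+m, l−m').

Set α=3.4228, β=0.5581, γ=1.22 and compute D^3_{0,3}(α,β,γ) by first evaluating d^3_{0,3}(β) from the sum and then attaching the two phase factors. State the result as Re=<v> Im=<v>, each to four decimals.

Re=-0.0721 Im=0.0411

D^3_{0,3}(3.4228,0.5581,1.2200) = e^{-i·0·3.4228}·d^3_{0,3}(0.5581)·e^{-i·3·1.2200}. Compute d first:
c=cos(0.558100/2)=0.961318, s=sin(0.558100/2)=0.275443; N=√[6·6·720·1]=160.996894
Admissible k: 3..3 (factorial args all ≥0)
  k=3: (−1)^0·160.9969/(36)·0.9613^3·0.2754^3 = +0.083025
d^3_{0,3}(0.5581) = +0.083025
Phases: e^{-i·(0)·3.4228}=+1.000000+0.000000i, e^{-i·(3)·1.2200}=-0.868609+0.495497i ⇒ D=-0.072116+0.041139i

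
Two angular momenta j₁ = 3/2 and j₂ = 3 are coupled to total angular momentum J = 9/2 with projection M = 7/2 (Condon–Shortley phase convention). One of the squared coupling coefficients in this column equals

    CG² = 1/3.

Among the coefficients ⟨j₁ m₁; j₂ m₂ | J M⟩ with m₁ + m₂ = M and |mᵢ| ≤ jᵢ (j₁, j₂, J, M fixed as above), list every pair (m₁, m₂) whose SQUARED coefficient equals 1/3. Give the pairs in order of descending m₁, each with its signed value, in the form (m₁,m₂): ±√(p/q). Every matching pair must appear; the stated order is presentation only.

Admissible pairs with m₁+m₂ = M = 7/2: (1/2,3), (3/2,2)
  (m₁,m₂)=(3/2,2): CG² = 2/3, CG = +√(2/3)
  (m₁,m₂)=(1/2,3): CG² = 1/3, CG = +√(1/3)   ← matches the target
Pairs with CG² = 1/3: (1/2,3): +√(1/3)

(1/2,3): +√(1/3)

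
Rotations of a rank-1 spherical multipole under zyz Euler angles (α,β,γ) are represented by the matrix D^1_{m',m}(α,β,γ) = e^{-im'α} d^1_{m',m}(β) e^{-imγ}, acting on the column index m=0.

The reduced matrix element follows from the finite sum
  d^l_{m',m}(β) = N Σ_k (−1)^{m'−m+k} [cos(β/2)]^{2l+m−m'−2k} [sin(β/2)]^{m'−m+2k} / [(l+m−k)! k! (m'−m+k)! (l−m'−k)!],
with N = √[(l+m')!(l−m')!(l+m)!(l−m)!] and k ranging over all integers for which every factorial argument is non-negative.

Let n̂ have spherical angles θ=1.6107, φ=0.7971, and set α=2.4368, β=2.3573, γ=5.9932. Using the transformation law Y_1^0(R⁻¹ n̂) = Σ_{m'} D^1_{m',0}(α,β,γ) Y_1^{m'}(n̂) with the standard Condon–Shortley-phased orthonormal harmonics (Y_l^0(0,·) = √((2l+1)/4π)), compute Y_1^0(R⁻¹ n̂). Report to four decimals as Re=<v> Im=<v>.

Need the full column D^1_{m',0} for m'=−1..1 at α=2.4368, β=2.3573, γ=5.9932.
cos(β/2)=0.382173, sin(β/2)=0.924091
d^1_{-1,0}: single k=1 term ⇒ +0.499447;  D = -0.380452+0.323580i
d^1_{0,0}: k∈[0..1] ⇒ +0.146056 -0.853944 = -0.707888;  D = -0.707888+0.000000i
d^1_{1,0}: single k=0 term ⇒ -0.499447;  D = +0.380452+0.323580i
Y_1^{m'}(θ=1.6107,φ=0.7971) and Σ D·Y over m':
  (-0.3805+0.3236i)·(+0.2412-0.2469i)  (-0.7079+0.0000i)·(-0.0195+0.0000i)  (+0.3805+0.3236i)·(-0.2412-0.2469i)
Y_1^0(R⁻¹ n̂) = -0.009944+0.000000i

Re=-0.0099 Im=0.0000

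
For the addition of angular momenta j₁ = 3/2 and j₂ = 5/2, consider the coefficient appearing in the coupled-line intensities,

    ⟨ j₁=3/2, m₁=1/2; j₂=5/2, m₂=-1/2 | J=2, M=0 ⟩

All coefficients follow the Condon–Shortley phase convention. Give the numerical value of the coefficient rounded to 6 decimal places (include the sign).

−√(1/14) = -0.267261

triangle: 2!·1!·3!/7! = 12/5040
(j±m)!: 2!·1!·2!·3!·2!·2! = 96
prefactor² = (2J+1)·Δ·N² = 8/7
  k=0: +1/(0!·2!·1!·2!·0!·1!) = 1/4
  k=1: −1/(1!·1!·0!·1!·1!·2!) = -1/2
Σ = -1/4  ⇒  CG² = 8/7·(-1/4)² = 1/14
CG = −√(1/14) = -0.267261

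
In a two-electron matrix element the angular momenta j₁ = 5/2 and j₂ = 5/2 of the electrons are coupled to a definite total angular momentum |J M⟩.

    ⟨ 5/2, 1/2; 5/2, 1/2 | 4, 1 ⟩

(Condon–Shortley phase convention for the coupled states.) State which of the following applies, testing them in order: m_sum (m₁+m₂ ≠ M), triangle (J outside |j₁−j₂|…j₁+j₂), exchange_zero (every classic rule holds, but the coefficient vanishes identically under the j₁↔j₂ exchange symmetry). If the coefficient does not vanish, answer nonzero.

exchange_zero

m-sum: m₁+m₂ = 1/2+1/2 = 1, M = 1  ✓
triangle: |j₁−j₂| = 0 ≤ J = 4 ≤ j₁+j₂ = 5  ✓
exchange: j₁=j₂ and m₁=m₂, and (−1)^(j₁+j₂−J) = (−1)^1 = −1 forces ⟨j₁m₁;j₂m₂|JM⟩ = −⟨j₂m₂;j₁m₁|JM⟩ = −⟨j₁m₁;j₂m₂|JM⟩ ⇒ the coefficient vanishes identically
Racah sum check: Σ_k collapses to 0 ⇒ CG = 0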